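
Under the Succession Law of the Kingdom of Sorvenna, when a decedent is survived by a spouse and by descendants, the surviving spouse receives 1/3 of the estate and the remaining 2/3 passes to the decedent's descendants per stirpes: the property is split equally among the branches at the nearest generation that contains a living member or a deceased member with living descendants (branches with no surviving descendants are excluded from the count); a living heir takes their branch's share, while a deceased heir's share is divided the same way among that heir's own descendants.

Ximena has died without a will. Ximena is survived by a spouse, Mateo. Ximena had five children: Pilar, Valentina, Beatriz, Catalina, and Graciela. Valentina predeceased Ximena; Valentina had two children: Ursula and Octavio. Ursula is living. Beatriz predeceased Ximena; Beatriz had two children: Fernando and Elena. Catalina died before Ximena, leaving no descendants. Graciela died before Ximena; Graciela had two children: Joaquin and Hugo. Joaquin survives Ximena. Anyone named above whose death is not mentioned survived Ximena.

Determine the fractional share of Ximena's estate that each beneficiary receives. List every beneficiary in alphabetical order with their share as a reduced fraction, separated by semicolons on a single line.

Mateo, as surviving spouse, takes 1/3.
The remaining 2/3 passes to Ximena's descendants per stirpes.
Catalina left no surviving issue, so that branch lapses and is disregarded.
The 2/3 is divided into 4 equal shares of 1/6 among Pilar, Valentina, Beatriz, Graciela.
Pilar is living and takes 1/6.
Valentina predeceased; the 1/6 allotted to Valentina's branch passes to Valentina's issue by representation.
The 1/6 is divided into 2 equal shares of 1/12 among Ursula, Octavio.
Ursula is living and takes 1/12.
Octavio is living and takes 1/12.
Beatriz predeceased; the 1/6 allotted to Beatriz's branch passes to Beatriz's issue by representation.
The 1/6 is divided into 2 equal shares of 1/12 among Fernando, Elena.
Fernando is living and takes 1/12.
Elena is living and takes 1/12.
Graciela predeceased; the 1/6 allotted to Graciela's branch passes to Graciela's issue by representation.
The 1/6 is divided into 2 equal shares of 1/12 among Joaquin, Hugo.
Joaquin is living and takes 1/12.
Hugo is living and takes 1/12.

Elena 1/12; Fernando 1/12; Hugo 1/12; Joaquin 1/12; Mateo 1/3; Octavio 1/12; Pilar 1/6; Ursula 1/12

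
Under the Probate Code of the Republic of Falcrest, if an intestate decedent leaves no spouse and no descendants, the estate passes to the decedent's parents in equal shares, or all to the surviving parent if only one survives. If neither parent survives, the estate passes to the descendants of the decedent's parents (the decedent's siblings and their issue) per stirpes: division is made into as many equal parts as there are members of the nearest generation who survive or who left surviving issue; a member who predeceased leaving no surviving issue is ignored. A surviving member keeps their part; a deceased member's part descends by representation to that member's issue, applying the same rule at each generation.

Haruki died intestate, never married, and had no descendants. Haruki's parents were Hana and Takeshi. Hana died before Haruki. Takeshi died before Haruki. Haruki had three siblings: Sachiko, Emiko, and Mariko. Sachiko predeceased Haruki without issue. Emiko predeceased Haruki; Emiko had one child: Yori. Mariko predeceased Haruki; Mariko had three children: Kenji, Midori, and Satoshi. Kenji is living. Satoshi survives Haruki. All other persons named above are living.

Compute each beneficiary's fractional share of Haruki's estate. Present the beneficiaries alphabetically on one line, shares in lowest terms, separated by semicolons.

Neither parent survives and there are no descendants, so the estate passes to Haruki's siblings and their issue per stirpes.
Sachiko left no surviving issue, so that branch lapses and is disregarded.
The estate is divided into 2 equal shares of 1/2 among Emiko, Mariko.
Emiko predeceased; the 1/2 allotted to Emiko's branch passes to Emiko's issue by representation.
Yori is the sole taker at this level and receives the full 1/2.
Mariko predeceased; the 1/2 allotted to Mariko's branch passes to Mariko's issue by representation.
The 1/2 is divided into 3 equal shares of 1/6 among Kenji, Midori, Satoshi.
Kenji is living and takes 1/6.
Midori is living and takes 1/6.
Satoshi is living and takes 1/6.

Kenji 1/6; Midori 1/6; Satoshi 1/6; Yori 1/2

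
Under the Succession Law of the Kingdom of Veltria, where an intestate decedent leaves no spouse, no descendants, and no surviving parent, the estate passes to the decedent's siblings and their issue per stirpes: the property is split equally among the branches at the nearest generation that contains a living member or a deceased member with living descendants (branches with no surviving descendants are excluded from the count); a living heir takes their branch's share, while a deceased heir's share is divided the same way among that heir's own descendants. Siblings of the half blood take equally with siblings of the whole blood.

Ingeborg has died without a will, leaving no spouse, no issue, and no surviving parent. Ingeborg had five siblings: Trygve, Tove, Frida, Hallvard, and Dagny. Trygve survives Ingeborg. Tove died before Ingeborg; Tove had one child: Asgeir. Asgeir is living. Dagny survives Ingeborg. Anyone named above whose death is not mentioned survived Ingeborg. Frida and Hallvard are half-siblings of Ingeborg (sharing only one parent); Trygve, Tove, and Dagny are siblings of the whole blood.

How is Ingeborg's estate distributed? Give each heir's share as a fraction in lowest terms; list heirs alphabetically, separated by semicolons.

No spouse, descendants, or parent survives, so the estate passes to Ingeborg's siblings per stirpes.
Half-blood and whole-blood siblings take equally under the stated rule.
The estate is divided into 5 equal shares of 1/5 among Trygve, Tove, Frida, Hallvard, Dagny.
Trygve is living and takes 1/5.
Tove predeceased; the 1/5 allotted to Tove's branch passes to Tove's issue by representation.
Asgeir is the sole taker at this level and receives the full 1/5.
Frida is living and takes 1/5.
Hallvard is living and takes 1/5.
Dagny is living and takes 1/5.

Asgeir 1/5; Dagny 1/5; Frida 1/5; Hallvard 1/5; Trygve 1/5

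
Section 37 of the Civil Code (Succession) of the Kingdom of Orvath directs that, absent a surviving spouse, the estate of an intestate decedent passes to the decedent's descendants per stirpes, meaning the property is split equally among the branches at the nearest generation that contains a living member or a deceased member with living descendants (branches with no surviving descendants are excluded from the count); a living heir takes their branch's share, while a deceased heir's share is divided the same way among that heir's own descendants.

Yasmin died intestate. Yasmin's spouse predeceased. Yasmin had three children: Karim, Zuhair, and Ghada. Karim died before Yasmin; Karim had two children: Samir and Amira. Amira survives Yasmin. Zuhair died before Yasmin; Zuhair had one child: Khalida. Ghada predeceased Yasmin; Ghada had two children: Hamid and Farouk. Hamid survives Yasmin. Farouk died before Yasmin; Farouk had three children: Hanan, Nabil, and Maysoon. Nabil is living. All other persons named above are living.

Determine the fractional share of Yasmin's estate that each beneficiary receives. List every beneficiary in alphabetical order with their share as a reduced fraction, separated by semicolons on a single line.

Amira 1/6; Hamid 1/6; Hanan 1/18; Khalida 1/3; Maysoon 1/18; Nabil 1/18; Samir 1/6

There is no surviving spouse, so the entire estate passes to Yasmin's descendants per stirpes.
The estate is divided into 3 equal shares of 1/3 among Karim, Zuhair, Ghada.
Karim predeceased; the 1/3 allotted to Karim's branch passes to Karim's issue by representation.
The 1/3 is divided into 2 equal shares of 1/6 among Samir, Amira.
Samir is living and takes 1/6.
Amira is living and takes 1/6.
Zuhair predeceased; the 1/3 allotted to Zuhair's branch passes to Zuhair's issue by representation.
Khalida is the sole taker at this level and receives the full 1/3.
Ghada predeceased; the 1/3 allotted to Ghada's branch passes to Ghada's issue by representation.
The 1/3 is divided into 2 equal shares of 1/6 among Hamid, Farouk.
Hamid is living and takes 1/6.
Farouk predeceased; the 1/6 allotted to Farouk's branch passes to Farouk's issue by representation.
The 1/6 is divided into 3 equal shares of 1/18 among Hanan, Nabil, Maysoon.
Hanan is living and takes 1/18.
Nabil is living and takes 1/18.
Maysoon is living and takes 1/18.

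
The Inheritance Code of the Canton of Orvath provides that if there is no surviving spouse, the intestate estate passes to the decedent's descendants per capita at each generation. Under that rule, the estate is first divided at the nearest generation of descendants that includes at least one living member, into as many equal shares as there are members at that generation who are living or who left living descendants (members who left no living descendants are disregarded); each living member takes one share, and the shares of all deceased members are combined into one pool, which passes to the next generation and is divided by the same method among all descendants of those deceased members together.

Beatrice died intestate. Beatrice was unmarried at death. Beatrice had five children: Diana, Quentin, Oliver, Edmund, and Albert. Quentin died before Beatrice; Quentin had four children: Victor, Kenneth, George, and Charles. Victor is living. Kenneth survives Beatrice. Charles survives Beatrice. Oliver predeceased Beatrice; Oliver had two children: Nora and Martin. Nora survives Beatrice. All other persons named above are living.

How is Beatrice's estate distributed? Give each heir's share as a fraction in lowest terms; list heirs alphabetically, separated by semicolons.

Albert 1/5; Charles 1/15; Diana 1/5; Edmund 1/5; George 1/15; Kenneth 1/15; Martin 1/15; Nora 1/15; Victor 1/15

There is no surviving spouse, so the entire estate passes to Beatrice's descendants per capita at each generation.
At generation 1 (Diana, Quentin, Oliver, Edmund, Albert) there are 5 shares of (1)/5 = 1/5 each.
Living: Diana, Edmund, and Albert — each takes 1/5.
Deceased: Quentin and Oliver. Their combined 2/5 is pooled and carried to generation 2.
At generation 2 (Victor, Kenneth, George, Charles, Nora, Martin) there are 6 shares of (2/5)/6 = 1/15 each.
Living: Victor, Kenneth, George, Charles, Nora, and Martin — each takes 1/15.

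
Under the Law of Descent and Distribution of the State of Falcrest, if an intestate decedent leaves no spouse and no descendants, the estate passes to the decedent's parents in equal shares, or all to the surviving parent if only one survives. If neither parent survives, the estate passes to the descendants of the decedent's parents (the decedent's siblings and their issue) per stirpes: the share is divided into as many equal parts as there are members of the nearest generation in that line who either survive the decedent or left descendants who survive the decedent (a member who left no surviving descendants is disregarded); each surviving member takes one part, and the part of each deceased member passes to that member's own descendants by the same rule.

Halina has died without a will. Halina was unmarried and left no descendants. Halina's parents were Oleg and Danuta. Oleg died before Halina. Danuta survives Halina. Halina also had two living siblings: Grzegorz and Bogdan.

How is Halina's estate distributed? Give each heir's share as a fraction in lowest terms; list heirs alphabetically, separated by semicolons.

Only one parent, Danuta, survives, so Danuta takes the entire estate. The siblings take nothing because a surviving parent has priority.

Danuta 1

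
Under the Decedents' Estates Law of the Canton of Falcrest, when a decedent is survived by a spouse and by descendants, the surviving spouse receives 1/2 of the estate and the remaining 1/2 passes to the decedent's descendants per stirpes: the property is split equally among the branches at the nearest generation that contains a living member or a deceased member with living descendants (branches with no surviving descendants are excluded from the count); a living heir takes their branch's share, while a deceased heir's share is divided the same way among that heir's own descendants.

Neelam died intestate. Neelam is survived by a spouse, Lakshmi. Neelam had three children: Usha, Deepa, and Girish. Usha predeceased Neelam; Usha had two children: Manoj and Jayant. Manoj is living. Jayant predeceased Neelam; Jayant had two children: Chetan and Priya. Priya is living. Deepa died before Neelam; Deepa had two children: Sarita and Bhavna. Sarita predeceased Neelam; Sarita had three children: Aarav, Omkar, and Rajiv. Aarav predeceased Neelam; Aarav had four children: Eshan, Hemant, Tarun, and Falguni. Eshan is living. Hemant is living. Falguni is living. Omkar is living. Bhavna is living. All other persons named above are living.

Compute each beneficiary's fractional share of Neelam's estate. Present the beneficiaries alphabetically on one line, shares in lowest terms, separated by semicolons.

Lakshmi, as surviving spouse, takes 1/2.
The remaining 1/2 passes to Neelam's descendants per stirpes.
The 1/2 is divided into 3 equal shares of 1/6 among Usha, Deepa, Girish.
Usha predeceased; the 1/6 allotted to Usha's branch passes to Usha's issue by representation.
The 1/6 is divided into 2 equal shares of 1/12 among Manoj, Jayant.
Manoj is living and takes 1/12.
Jayant predeceased; the 1/12 allotted to Jayant's branch passes to Jayant's issue by representation.
The 1/12 is divided into 2 equal shares of 1/24 among Chetan, Priya.
Chetan is living and takes 1/24.
Priya is living and takes 1/24.
Deepa predeceased; the 1/6 allotted to Deepa's branch passes to Deepa's issue by representation.
The 1/6 is divided into 2 equal shares of 1/12 among Sarita, Bhavna.
Sarita predeceased; the 1/12 allotted to Sarita's branch passes to Sarita's issue by representation.
The 1/12 is divided into 3 equal shares of 1/36 among Aarav, Omkar, Rajiv.
Aarav predeceased; the 1/36 allotted to Aarav's branch passes to Aarav's issue by representation.
The 1/36 is divided into 4 equal shares of 1/144 among Eshan, Hemant, Tarun, Falguni.
Eshan is living and takes 1/144.
Hemant is living and takes 1/144.
Tarun is living and takes 1/144.
Falguni is living and takes 1/144.
Omkar is living and takes 1/36.
Rajiv is living and takes 1/36.
Bhavna is living and takes 1/12.
Girish is living and takes 1/6.

Bhavna 1/12; Chetan 1/24; Eshan 1/144; Falguni 1/144; Girish 1/6; Hemant 1/144; Lakshmi 1/2; Manoj 1/12; Omkar 1/36; Priya 1/24; Rajiv 1/36; Tarun 1/144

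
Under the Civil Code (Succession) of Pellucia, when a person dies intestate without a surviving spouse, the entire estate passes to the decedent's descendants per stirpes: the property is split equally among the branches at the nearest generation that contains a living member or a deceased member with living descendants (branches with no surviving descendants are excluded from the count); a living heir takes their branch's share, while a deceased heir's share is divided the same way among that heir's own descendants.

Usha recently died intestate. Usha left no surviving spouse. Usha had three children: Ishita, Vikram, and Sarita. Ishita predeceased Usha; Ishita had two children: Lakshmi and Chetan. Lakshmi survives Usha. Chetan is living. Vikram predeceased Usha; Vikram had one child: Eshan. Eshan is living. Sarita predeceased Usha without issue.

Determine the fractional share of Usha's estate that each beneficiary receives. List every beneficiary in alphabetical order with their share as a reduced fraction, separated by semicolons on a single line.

There is no surviving spouse, so the entire estate passes to Usha's descendants per stirpes.
Sarita left no surviving issue, so that branch lapses and is disregarded.
The estate is divided into 2 equal shares of 1/2 among Ishita, Vikram.
Ishita predeceased; the 1/2 allotted to Ishita's branch passes to Ishita's issue by representation.
The 1/2 is divided into 2 equal shares of 1/4 among Lakshmi, Chetan.
Lakshmi is living and takes 1/4.
Chetan is living and takes 1/4.
Vikram predeceased; the 1/2 allotted to Vikram's branch passes to Vikram's issue by representation.
Eshan is the sole taker at this level and receives the full 1/2.

Chetan 1/4; Eshan 1/2; Lakshmi 1/4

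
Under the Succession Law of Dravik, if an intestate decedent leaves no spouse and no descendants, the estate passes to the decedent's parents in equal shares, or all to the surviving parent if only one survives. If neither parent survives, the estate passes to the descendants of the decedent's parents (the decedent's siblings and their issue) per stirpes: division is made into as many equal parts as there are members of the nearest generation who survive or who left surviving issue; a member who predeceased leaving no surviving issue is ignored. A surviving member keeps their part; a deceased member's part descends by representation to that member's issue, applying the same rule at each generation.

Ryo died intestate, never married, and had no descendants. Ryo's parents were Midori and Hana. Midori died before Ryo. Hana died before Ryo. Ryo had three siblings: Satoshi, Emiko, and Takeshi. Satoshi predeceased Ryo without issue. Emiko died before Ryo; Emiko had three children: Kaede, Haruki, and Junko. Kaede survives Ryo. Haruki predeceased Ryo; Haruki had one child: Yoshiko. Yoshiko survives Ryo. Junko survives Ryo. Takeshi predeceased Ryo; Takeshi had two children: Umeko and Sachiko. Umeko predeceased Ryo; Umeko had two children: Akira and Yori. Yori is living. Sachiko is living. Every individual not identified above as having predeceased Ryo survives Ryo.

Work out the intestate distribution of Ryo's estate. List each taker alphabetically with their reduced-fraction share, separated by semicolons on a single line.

Akira 1/8; Junko 1/6; Kaede 1/6; Sachiko 1/4; Yori 1/8; Yoshiko 1/6

Neither parent survives and there are no descendants, so the estate passes to Ryo's siblings and their issue per stirpes.
Satoshi left no surviving issue, so that branch lapses and is disregarded.
The estate is divided into 2 equal shares of 1/2 among Emiko, Takeshi.
Emiko predeceased; the 1/2 allotted to Emiko's branch passes to Emiko's issue by representation.
The 1/2 is divided into 3 equal shares of 1/6 among Kaede, Haruki, Junko.
Kaede is living and takes 1/6.
Haruki predeceased; the 1/6 allotted to Haruki's branch passes to Haruki's issue by representation.
Yoshiko is the sole taker at this level and receives the full 1/6.
Junko is living and takes 1/6.
Takeshi predeceased; the 1/2 allotted to Takeshi's branch passes to Takeshi's issue by representation.
The 1/2 is divided into 2 equal shares of 1/4 among Umeko, Sachiko.
Umeko predeceased; the 1/4 allotted to Umeko's branch passes to Umeko's issue by representation.
The 1/4 is divided into 2 equal shares of 1/8 among Akira, Yori.
Akira is living and takes 1/8.
Yori is living and takes 1/8.
Sachiko is living and takes 1/4.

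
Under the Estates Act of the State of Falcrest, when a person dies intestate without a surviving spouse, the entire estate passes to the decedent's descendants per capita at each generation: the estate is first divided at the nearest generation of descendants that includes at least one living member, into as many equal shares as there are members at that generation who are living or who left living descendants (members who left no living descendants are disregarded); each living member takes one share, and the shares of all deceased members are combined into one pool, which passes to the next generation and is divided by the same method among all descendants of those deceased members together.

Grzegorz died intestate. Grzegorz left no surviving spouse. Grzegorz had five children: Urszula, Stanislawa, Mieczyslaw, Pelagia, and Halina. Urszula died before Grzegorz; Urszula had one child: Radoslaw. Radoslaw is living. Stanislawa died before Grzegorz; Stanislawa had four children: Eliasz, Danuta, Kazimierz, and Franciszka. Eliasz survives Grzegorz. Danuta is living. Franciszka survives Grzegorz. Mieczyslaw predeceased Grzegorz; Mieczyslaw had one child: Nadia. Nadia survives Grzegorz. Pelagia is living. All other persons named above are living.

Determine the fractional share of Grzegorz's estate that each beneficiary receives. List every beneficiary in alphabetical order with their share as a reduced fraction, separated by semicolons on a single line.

There is no surviving spouse, so the entire estate passes to Grzegorz's descendants per capita at each generation.
At generation 1 (Urszula, Stanislawa, Mieczyslaw, Pelagia, Halina) there are 5 shares of (1)/5 = 1/5 each.
Living: Pelagia and Halina — each takes 1/5.
Deceased: Urszula, Stanislawa, and Mieczyslaw. Their combined 3/5 is pooled and carried to generation 2.
At generation 2 (Radoslaw, Eliasz, Danuta, Kazimierz, Franciszka, Nadia) there are 6 shares of (3/5)/6 = 1/10 each.
Living: Radoslaw, Eliasz, Danuta, Kazimierz, Franciszka, and Nadia — each takes 1/10.

Danuta 1/10; Eliasz 1/10; Franciszka 1/10; Halina 1/5; Kazimierz 1/10; Nadia 1/10; Pelagia 1/5; Radoslaw 1/10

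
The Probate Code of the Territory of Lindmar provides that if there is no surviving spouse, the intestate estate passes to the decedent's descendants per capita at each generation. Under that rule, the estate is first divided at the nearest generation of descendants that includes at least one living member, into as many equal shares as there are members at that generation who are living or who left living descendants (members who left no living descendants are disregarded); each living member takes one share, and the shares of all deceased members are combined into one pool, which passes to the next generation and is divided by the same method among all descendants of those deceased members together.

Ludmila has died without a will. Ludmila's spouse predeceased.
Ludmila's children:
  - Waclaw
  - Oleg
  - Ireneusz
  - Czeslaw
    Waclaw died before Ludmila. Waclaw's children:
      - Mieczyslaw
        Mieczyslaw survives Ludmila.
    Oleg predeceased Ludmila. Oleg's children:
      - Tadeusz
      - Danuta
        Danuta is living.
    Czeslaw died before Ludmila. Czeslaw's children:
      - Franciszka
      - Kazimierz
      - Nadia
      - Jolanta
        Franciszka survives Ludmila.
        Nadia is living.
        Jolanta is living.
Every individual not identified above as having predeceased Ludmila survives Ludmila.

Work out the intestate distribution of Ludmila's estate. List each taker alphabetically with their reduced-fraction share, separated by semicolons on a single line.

Danuta 3/28; Franciszka 3/28; Ireneusz 1/4; Jolanta 3/28; Kazimierz 3/28; Mieczyslaw 3/28; Nadia 3/28; Tadeusz 3/28

There is no surviving spouse, so the entire estate passes to Ludmila's descendants per capita at each generation.
At generation 1 (Waclaw, Oleg, Ireneusz, Czeslaw) there are 4 shares of (1)/4 = 1/4 each.
Living: Ireneusz — each takes 1/4.
Deceased: Waclaw, Oleg, and Czeslaw. Their combined 3/4 is pooled and carried to generation 2.
At generation 2 (Mieczyslaw, Tadeusz, Danuta, Franciszka, Kazimierz, Nadia, Jolanta) there are 7 shares of (3/4)/7 = 3/28 each.
Living: Mieczyslaw, Tadeusz, Danuta, Franciszka, Kazimierz, Nadia, and Jolanta — each takes 3/28.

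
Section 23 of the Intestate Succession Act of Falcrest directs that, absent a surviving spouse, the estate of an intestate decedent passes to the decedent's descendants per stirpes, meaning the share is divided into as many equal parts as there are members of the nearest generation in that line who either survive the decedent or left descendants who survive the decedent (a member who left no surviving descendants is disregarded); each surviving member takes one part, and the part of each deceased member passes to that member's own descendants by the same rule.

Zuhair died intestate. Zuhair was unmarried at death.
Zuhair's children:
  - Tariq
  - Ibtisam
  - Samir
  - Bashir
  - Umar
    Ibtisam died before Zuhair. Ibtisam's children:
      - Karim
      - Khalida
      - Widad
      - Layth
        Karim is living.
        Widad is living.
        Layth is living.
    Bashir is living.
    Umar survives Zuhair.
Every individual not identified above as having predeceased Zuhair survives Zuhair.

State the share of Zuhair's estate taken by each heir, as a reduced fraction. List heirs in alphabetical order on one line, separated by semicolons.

There is no surviving spouse, so the entire estate passes to Zuhair's descendants per stirpes.
The estate is divided into 5 equal shares of 1/5 among Tariq, Ibtisam, Samir, Bashir, Umar.
Tariq is living and takes 1/5.
Ibtisam predeceased; the 1/5 allotted to Ibtisam's branch passes to Ibtisam's issue by representation.
The 1/5 is divided into 4 equal shares of 1/20 among Karim, Khalida, Widad, Layth.
Karim is living and takes 1/20.
Khalida is living and takes 1/20.
Widad is living and takes 1/20.
Layth is living and takes 1/20.
Samir is living and takes 1/5.
Bashir is living and takes 1/5.
Umar is living and takes 1/5.

Bashir 1/5; Karim 1/20; Khalida 1/20; Layth 1/20; Samir 1/5; Tariq 1/5; Umar 1/5; Widad 1/20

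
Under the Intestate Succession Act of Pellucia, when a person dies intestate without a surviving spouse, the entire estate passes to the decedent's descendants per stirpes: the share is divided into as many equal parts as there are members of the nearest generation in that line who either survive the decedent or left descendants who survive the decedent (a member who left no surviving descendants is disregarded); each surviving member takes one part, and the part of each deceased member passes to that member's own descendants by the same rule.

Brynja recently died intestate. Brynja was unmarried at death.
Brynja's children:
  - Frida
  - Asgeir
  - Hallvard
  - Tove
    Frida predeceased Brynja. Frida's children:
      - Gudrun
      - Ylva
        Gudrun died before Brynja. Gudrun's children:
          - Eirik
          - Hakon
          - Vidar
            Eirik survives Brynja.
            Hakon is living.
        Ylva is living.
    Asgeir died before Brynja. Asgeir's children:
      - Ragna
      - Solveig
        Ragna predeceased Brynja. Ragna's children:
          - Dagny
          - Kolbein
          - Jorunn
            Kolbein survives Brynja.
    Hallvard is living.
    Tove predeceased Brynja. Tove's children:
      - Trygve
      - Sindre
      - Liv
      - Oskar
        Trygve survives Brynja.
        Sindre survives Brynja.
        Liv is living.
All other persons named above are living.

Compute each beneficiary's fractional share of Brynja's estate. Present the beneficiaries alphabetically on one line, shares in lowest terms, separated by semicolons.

There is no surviving spouse, so the entire estate passes to Brynja's descendants per stirpes.
The estate is divided into 4 equal shares of 1/4 among Frida, Asgeir, Hallvard, Tove.
Frida predeceased; the 1/4 allotted to Frida's branch passes to Frida's issue by representation.
The 1/4 is divided into 2 equal shares of 1/8 among Gudrun, Ylva.
Gudrun predeceased; the 1/8 allotted to Gudrun's branch passes to Gudrun's issue by representation.
The 1/8 is divided into 3 equal shares of 1/24 among Eirik, Hakon, Vidar.
Eirik is living and takes 1/24.
Hakon is living and takes 1/24.
Vidar is living and takes 1/24.
Ylva is living and takes 1/8.
Asgeir predeceased; the 1/4 allotted to Asgeir's branch passes to Asgeir's issue by representation.
The 1/4 is divided into 2 equal shares of 1/8 among Ragna, Solveig.
Ragna predeceased; the 1/8 allotted to Ragna's branch passes to Ragna's issue by representation.
The 1/8 is divided into 3 equal shares of 1/24 among Dagny, Kolbein, Jorunn.
Dagny is living and takes 1/24.
Kolbein is living and takes 1/24.
Jorunn is living and takes 1/24.
Solveig is living and takes 1/8.
Hallvard is living and takes 1/4.
Tove predeceased; the 1/4 allotted to Tove's branch passes to Tove's issue by representation.
The 1/4 is divided into 4 equal shares of 1/16 among Trygve, Sindre, Liv, Oskar.
Trygve is living and takes 1/16.
Sindre is living and takes 1/16.
Liv is living and takes 1/16.
Oskar is living and takes 1/16.

Dagny 1/24; Eirik 1/24; Hakon 1/24; Hallvard 1/4; Jorunn 1/24; Kolbein 1/24; Liv 1/16; Oskar 1/16; Sindre 1/16; Solveig 1/8; Trygve 1/16; Vidar 1/24; Ylva 1/8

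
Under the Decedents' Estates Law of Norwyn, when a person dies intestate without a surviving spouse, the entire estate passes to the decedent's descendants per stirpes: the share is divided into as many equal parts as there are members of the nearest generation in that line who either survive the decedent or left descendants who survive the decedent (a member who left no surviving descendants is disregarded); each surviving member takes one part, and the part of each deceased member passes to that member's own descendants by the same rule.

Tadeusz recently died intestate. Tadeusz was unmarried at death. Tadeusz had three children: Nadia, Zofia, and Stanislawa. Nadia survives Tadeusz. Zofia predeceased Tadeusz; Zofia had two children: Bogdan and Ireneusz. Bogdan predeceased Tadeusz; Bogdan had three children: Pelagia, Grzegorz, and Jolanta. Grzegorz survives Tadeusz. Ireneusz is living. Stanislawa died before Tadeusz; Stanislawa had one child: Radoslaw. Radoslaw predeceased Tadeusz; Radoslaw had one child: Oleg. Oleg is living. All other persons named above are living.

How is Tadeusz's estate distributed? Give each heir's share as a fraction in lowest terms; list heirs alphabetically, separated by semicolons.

Grzegorz 1/18; Ireneusz 1/6; Jolanta 1/18; Nadia 1/3; Oleg 1/3; Pelagia 1/18

There is no surviving spouse, so the entire estate passes to Tadeusz's descendants per stirpes.
The estate is divided into 3 equal shares of 1/3 among Nadia, Zofia, Stanislawa.
Nadia is living and takes 1/3.
Zofia predeceased; the 1/3 allotted to Zofia's branch passes to Zofia's issue by representation.
The 1/3 is divided into 2 equal shares of 1/6 among Bogdan, Ireneusz.
Bogdan predeceased; the 1/6 allotted to Bogdan's branch passes to Bogdan's issue by representation.
The 1/6 is divided into 3 equal shares of 1/18 among Pelagia, Grzegorz, Jolanta.
Pelagia is living and takes 1/18.
Grzegorz is living and takes 1/18.
Jolanta is living and takes 1/18.
Ireneusz is living and takes 1/6.
Stanislawa predeceased; the 1/3 allotted to Stanislawa's branch passes to Stanislawa's issue by representation.
Radoslaw's line is the sole branch at this level, so the full 1/3 passes to Radoslaw's issue by representation.
Oleg is the sole taker at this level and receives the full 1/3.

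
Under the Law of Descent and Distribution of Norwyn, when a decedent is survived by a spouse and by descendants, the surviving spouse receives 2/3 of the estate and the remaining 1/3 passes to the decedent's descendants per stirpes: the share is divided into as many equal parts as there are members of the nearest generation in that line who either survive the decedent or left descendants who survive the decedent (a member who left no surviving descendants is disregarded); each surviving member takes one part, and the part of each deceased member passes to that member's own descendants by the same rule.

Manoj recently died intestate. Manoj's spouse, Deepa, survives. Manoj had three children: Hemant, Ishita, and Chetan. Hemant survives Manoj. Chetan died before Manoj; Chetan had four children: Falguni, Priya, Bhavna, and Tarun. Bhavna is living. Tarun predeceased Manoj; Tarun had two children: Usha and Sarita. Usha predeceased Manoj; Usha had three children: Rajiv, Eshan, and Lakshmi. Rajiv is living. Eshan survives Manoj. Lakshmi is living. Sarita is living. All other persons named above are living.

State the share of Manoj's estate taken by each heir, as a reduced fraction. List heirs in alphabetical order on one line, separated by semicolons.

Bhavna 1/36; Deepa 2/3; Eshan 1/216; Falguni 1/36; Hemant 1/9; Ishita 1/9; Lakshmi 1/216; Priya 1/36; Rajiv 1/216; Sarita 1/72

Deepa, as surviving spouse, takes 2/3.
The remaining 1/3 passes to Manoj's descendants per stirpes.
The 1/3 is divided into 3 equal shares of 1/9 among Hemant, Ishita, Chetan.
Hemant is living and takes 1/9.
Ishita is living and takes 1/9.
Chetan predeceased; the 1/9 allotted to Chetan's branch passes to Chetan's issue by representation.
The 1/9 is divided into 4 equal shares of 1/36 among Falguni, Priya, Bhavna, Tarun.
Falguni is living and takes 1/36.
Priya is living and takes 1/36.
Bhavna is living and takes 1/36.
Tarun predeceased; the 1/36 allotted to Tarun's branch passes to Tarun's issue by representation.
The 1/36 is divided into 2 equal shares of 1/72 among Usha, Sarita.
Usha predeceased; the 1/72 allotted to Usha's branch passes to Usha's issue by representation.
The 1/72 is divided into 3 equal shares of 1/216 among Rajiv, Eshan, Lakshmi.
Rajiv is living and takes 1/216.
Eshan is living and takes 1/216.
Lakshmi is living and takes 1/216.
Sarita is living and takes 1/72.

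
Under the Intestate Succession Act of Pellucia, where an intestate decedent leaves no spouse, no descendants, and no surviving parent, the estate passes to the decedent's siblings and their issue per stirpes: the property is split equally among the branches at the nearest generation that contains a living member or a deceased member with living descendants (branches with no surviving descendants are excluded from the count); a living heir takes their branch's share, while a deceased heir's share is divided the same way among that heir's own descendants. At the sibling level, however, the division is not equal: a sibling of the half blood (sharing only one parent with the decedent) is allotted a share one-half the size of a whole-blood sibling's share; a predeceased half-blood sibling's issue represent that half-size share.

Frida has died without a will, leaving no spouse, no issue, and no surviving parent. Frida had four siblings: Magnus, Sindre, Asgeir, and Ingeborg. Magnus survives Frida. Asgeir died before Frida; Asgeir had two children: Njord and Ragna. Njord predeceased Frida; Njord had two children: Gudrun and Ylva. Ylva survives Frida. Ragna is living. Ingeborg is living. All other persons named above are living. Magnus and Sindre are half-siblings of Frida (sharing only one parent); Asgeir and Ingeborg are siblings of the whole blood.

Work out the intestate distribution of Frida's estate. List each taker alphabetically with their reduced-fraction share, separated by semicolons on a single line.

Gudrun 1/12; Ingeborg 1/3; Magnus 1/6; Ragna 1/6; Sindre 1/6; Ylva 1/12

No spouse, descendants, or parent survives, so the estate passes to Frida's siblings per stirpes.
Half-blood siblings count for one-half the weight of whole-blood siblings at the initial division.
Dividing 1 in proportion to weights (total weight 3): Magnus (weight 1/2) → 1/6; Sindre (weight 1/2) → 1/6; Asgeir (weight 1) → 1/3; Ingeborg (weight 1) → 1/3.
Magnus is living and takes 1/6.
Sindre is living and takes 1/6.
Asgeir predeceased; the 1/3 allotted to Asgeir's branch passes to Asgeir's issue by representation.
The 1/3 is divided into 2 equal shares of 1/6 among Njord, Ragna.
Njord predeceased; the 1/6 allotted to Njord's branch passes to Njord's issue by representation.
The 1/6 is divided into 2 equal shares of 1/12 among Gudrun, Ylva.
Gudrun is living and takes 1/12.
Ylva is living and takes 1/12.
Ragna is living and takes 1/6.
Ingeborg is living and takes 1/3.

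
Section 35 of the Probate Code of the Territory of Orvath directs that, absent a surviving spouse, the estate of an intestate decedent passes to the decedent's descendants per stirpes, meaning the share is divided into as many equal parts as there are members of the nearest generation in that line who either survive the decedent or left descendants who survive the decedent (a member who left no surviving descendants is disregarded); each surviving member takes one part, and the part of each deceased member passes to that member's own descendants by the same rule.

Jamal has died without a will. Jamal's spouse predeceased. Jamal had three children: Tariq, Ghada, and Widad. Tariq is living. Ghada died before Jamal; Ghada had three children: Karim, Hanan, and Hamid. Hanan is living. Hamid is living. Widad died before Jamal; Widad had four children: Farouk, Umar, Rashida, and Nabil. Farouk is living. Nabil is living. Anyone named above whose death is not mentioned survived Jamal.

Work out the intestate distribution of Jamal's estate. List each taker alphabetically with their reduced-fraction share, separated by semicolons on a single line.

There is no surviving spouse, so the entire estate passes to Jamal's descendants per stirpes.
The estate is divided into 3 equal shares of 1/3 among Tariq, Ghada, Widad.
Tariq is living and takes 1/3.
Ghada predeceased; the 1/3 allotted to Ghada's branch passes to Ghada's issue by representation.
The 1/3 is divided into 3 equal shares of 1/9 among Karim, Hanan, Hamid.
Karim is living and takes 1/9.
Hanan is living and takes 1/9.
Hamid is living and takes 1/9.
Widad predeceased; the 1/3 allotted to Widad's branch passes to Widad's issue by representation.
The 1/3 is divided into 4 equal shares of 1/12 among Farouk, Umar, Rashida, Nabil.
Farouk is living and takes 1/12.
Umar is living and takes 1/12.
Rashida is living and takes 1/12.
Nabil is living and takes 1/12.

Farouk 1/12; Hamid 1/9; Hanan 1/9; Karim 1/9; Nabil 1/12; Rashida 1/12; Tariq 1/3; Umar 1/12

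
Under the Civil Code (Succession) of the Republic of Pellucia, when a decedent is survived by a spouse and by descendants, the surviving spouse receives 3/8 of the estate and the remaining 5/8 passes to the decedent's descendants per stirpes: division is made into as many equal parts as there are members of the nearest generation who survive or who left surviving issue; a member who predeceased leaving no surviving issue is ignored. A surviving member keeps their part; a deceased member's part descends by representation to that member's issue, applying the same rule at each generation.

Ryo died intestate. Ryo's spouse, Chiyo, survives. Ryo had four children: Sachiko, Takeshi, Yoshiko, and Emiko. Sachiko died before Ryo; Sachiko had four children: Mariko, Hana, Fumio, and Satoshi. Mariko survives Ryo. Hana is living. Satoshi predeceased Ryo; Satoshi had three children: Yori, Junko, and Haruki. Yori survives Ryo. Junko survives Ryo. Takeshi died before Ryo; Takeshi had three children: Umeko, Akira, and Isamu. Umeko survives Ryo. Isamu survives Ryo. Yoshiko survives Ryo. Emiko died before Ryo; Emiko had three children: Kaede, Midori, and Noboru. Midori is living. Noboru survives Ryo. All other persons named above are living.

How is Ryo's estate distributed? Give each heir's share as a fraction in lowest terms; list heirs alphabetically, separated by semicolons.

Chiyo, as surviving spouse, takes 3/8.
The remaining 5/8 passes to Ryo's descendants per stirpes.
The 5/8 is divided into 4 equal shares of 5/32 among Sachiko, Takeshi, Yoshiko, Emiko.
Sachiko predeceased; the 5/32 allotted to Sachiko's branch passes to Sachiko's issue by representation.
The 5/32 is divided into 4 equal shares of 5/128 among Mariko, Hana, Fumio, Satoshi.
Mariko is living and takes 5/128.
Hana is living and takes 5/128.
Fumio is living and takes 5/128.
Satoshi predeceased; the 5/128 allotted to Satoshi's branch passes to Satoshi's issue by representation.
The 5/128 is divided into 3 equal shares of 5/384 among Yori, Junko, Haruki.
Yori is living and takes 5/384.
Junko is living and takes 5/384.
Haruki is living and takes 5/384.
Takeshi predeceased; the 5/32 allotted to Takeshi's branch passes to Takeshi's issue by representation.
The 5/32 is divided into 3 equal shares of 5/96 among Umeko, Akira, Isamu.
Umeko is living and takes 5/96.
Akira is living and takes 5/96.
Isamu is living and takes 5/96.
Yoshiko is living and takes 5/32.
Emiko predeceased; the 5/32 allotted to Emiko's branch passes to Emiko's issue by representation.
The 5/32 is divided into 3 equal shares of 5/96 among Kaede, Midori, Noboru.
Kaede is living and takes 5/96.
Midori is living and takes 5/96.
Noboru is living and takes 5/96.

Akira 5/96; Chiyo 3/8; Fumio 5/128; Hana 5/128; Haruki 5/384; Isamu 5/96; Junko 5/384; Kaede 5/96; Mariko 5/128; Midori 5/96; Noboru 5/96; Umeko 5/96; Yori 5/384; Yoshiko 5/32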